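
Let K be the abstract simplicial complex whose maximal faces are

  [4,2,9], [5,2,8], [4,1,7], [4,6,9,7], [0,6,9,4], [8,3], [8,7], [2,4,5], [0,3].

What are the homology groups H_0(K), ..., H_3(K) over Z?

Take the total order 0 < 1 < 2 < 3 < 4 < 5 < 6 < 7 < 8 < 9 on the vertex set. Then K (dimension 3) consists of the simplices:

  0-simplices (10): [0], [1], [2], [3], [4], [5], [6], [7], [8], [9]
  1-simplices (20): [0,3], [0,4], [0,6], [0,9], [1,4], [1,7], [2,4], [2,5], [2,8], [2,9], [3,8], [4,5], [4,6], [4,7], [4,9], [5,8], [6,7], [6,9], [7,8], [7,9]
  2-simplices (11): [0,4,6], [0,4,9], [0,6,9], [1,4,7], [2,4,5], [2,4,9], [2,5,8], [4,6,7], [4,6,9], [4,7,9], [6,7,9]
  3-simplices (2): [0,4,6,9], [4,6,7,9]

Hence C_0 ≅ Z^10, C_1 ≅ Z^20, C_2 ≅ Z^11, C_3 ≅ Z^2.

Boundary ∂_1: C_1 → C_0 maps an edge to its endpoints' difference, ∂[p,q] = q − p. For instance
  ∂[6,9] = [9] − [6].
This gives a 10×20 integer matrix of rank 9; reducing to Smith normal form yields diagonal entries (1,1,1,1,1,1,1,1,1).

∂_2: C_2 → C_1 sends each 2-simplex [p,q,r] to [q,r] − [p,r] + [p,q]. For instance
  ∂[4,6,7] = [6,7] − [4,7] + [4,6],
  ∂[2,4,5] = [4,5] − [2,5] + [2,4].
As a 20×11 matrix over Z this has rank 9, with invariant factors (1,1,1,1,1,1,1,1,1).

Boundary ∂_3: C_3 → C_2 sends each 3-simplex σ to the alternating sum Σ_i (−1)^i (σ with its i-th vertex removed). For instance
  ∂[4,6,7,9] = [6,7,9] − [4,7,9] + [4,6,9] − [4,6,7],
  ∂[0,4,6,9] = [4,6,9] − [0,6,9] + [0,4,9] − [0,4,6].
The 11×2 boundary matrix has rank 2 and Smith normal form diag(1,1).

From H_k ≅ ker(∂_k) / im(∂_{k+1}) we obtain:

  H_0: rank C_0 − rank ∂_1 = 10 − 9 = 1, and the invariant factors of ∂_1 are all 1, so H_0 ≅ Z.
  H_1: rank ker ∂_1 − rank ∂_2 = (20 − 9) − 9 = 2, and the invariant factors of ∂_2 are all 1, so H_1 ≅ Z^2.
  H_2: rank ker ∂_2 − rank ∂_3 = (11 − 9) − 2 = 0, and the invariant factors of ∂_3 are all 1, so H_2 ≅ 0.
  H_3: rank ker ∂_3 − rank ∂_4 = (2 − 2) − 0 = 0, and there is no ∂_4, so H_3 ≅ 0.

As a check, the Euler characteristic is 10 − 20 + 11 − 2 = -1, which agrees with 1 − 2 + 0 − 0 = -1.

H_0 ≅ Z,  H_1 ≅ Z^2,  H_2 = 0,  H_3 = 0.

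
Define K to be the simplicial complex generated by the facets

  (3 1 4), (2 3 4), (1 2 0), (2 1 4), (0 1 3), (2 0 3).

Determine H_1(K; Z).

H_1 = 0.

Take the total order 0 < 1 < 2 < 3 < 4 on the vertex set. Then K (dimension 2) consists of the simplices:

  0-simplices (5): [0], [1], [2], [3], [4]
  1-simplices (9): [0,1], [0,2], [0,3], [1,2], [1,3], [1,4], [2,3], [2,4], [3,4]
  2-simplices (6): [0,1,2], [0,1,3], [0,2,3], [1,2,4], [1,3,4], [2,3,4]

giving chain groups C_0 ≅ Z^5, C_1 ≅ Z^9, C_2 ≅ Z^6.

The boundary map ∂_1: C_1 → C_0 sends each edge [p,q] (with p < q) to q − p. For instance
  ∂[1,2] = [2] − [1].
The 5×9 boundary matrix has rank 4 and Smith normal form diag(1,1,1,1).

∂_2: C_2 → C_1 acts by ∂[p,q,r] = [q,r] − [p,r] + [p,q]. For instance
  ∂[1,2,4] = [2,4] − [1,4] + [1,2],
  ∂[2,3,4] = [3,4] − [2,4] + [2,3].
This gives a 9×6 integer matrix of rank 5; reducing to Smith normal form yields diagonal entries (1,1,1,1,1).

Now H_k = ker ∂_k / im ∂_{k+1}, so:

  H_1: rank ker ∂_1 − rank ∂_2 = (9 − 4) − 5 = 0, and the invariant factors of ∂_2 are all 1, so H_1 ≅ 0.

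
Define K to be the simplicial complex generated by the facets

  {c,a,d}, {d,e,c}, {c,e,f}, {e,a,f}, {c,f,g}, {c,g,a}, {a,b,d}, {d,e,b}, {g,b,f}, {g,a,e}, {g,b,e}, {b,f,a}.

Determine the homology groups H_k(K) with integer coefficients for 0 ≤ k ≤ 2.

We work with the vertex ordering a < b < c < d < e < f < g. The simplices of K, each written with vertices in increasing order, are:

  0-simplices (7): a, b, c, d, e, f, g
  1-simplices (18): ab, ac, ad, ae, af, ag, bd, be, bf, bg, cd, ce, cf, cg, de, ef, eg, fg
  2-simplices (12): abd, abf, acd, acg, aef, aeg, bde, beg, bfg, cde, cef, cfg

so the chain groups are C_0 ≅ Z^7, C_1 ≅ Z^18, C_2 ≅ Z^12.

Boundary ∂_1: C_1 → C_0 is given by ∂[p,q] = [q] − [p]. For instance
  ∂de = e − d.
The 7×18 boundary matrix has rank 6 and Smith normal form diag(1,1,1,1,1,1).

The boundary map ∂_2: C_2 → C_1 maps a triangle to the signed sum of its edges. For instance
  ∂cfg = fg − cg + cf,
  ∂acd = cd − ad + ac.
The resulting 18×12 matrix has rank 12, and its Smith normal form has invariant factors (1,1,1,1,1,1,1,1,1,1,1,2).

Now H_k = ker ∂_k / im ∂_{k+1}, so:

  H_0: rank C_0 − rank ∂_1 = 7 − 6 = 1, and the invariant factors of ∂_1 are all 1, so H_0 = Z.
  H_1: rank ker ∂_1 − rank ∂_2 = (18 − 6) − 12 = 0, and ∂_2 has invariant factor 2 > 1, so H_1 = Z/2.
  H_2: rank ker ∂_2 − rank ∂_3 = (12 − 12) − 0 = 0, and there is no ∂_3, so H_2 = 0.

As a check, the Euler characteristic is 7 − 18 + 12 = 1, which agrees with 1 − 0 + 0 = 1.
(K is a triangulation of the real projective plane RP^2.)

H_0 = Z,  H_1 = Z/2,  H_2 = 0.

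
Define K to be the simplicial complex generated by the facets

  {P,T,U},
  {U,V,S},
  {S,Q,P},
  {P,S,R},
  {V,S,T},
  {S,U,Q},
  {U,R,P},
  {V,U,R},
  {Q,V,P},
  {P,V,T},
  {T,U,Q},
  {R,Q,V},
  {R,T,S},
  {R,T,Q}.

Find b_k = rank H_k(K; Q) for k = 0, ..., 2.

b_0 = 1, b_1 = 2, b_2 = 1.

Order the vertices as P < Q < R < S < T < U < V. Listing each simplex with vertices in this order, K has dimension 2 with simplices:

  0-simplices (7): P, Q, R, S, T, U, V
  1-simplices (21): PQ, PR, PS, PT, PU, PV, QR, QS, QT, QU, QV, RS, RT, RU, RV, ST, SU, SV, TU, TV, UV
  2-simplices (14): PQS, PQV, PRS, PRU, PTU, PTV, QRT, QRV, QSU, QTU, RST, RUV, STV, SUV

Hence C_0 ≅ Z^7, C_1 ≅ Z^21, C_2 ≅ Z^14.

∂_1: C_1 → C_0 is given by ∂[p,q] = [q] − [p].
The resulting 7×21 matrix has rank 6, and its Smith normal form has invariant factors (1,1,1,1,1,1).

The boundary map ∂_2: C_2 → C_1 sends each 2-simplex [p,q,r] to [q,r] − [p,r] + [p,q]. For instance
  ∂QRT = RT − QT + QR,
  ∂PRS = RS − PS + PR.
As a 21×14 matrix over Z this has rank 13, with invariant factors (1,1,1,1,1,1,1,1,1,1,1,1,1).

Computing H_k = (kernel of ∂_k) / (image of ∂_{k+1}):

  H_0: rank C_0 − rank ∂_1 = 7 − 6 = 1, and the invariant factors of ∂_1 are all 1, so H_0 ≅ Z.
  H_1: rank ker ∂_1 − rank ∂_2 = (21 − 6) − 13 = 2, and the invariant factors of ∂_2 are all 1, so H_1 ≅ Z^2.
  H_2: rank ker ∂_2 − rank ∂_3 = (14 − 13) − 0 = 1, and there is no ∂_3, so H_2 ≅ Z.

Hence the Betti numbers are b_0 = 1, b_1 = 2, b_2 = 1.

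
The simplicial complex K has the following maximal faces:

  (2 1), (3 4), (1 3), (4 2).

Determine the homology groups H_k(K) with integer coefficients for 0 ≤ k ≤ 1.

Order the vertices as 1 < 2 < 3 < 4. Listing each simplex with vertices in this order, K has dimension 1 with simplices:

  0-simplices (4): [1], [2], [3], [4]
  1-simplices (4): [1,2], [1,3], [2,4], [3,4]

so the chain groups are C_0 ≅ Z^4, C_1 ≅ Z^4.

Boundary ∂_1: C_1 → C_0 maps an edge to its endpoints' difference, ∂[p,q] = q − p. For instance
  ∂[3,4] = [4] − [3].
As a 4×4 matrix over Z this has rank 3, with invariant factors (1,1,1).

Computing H_k = (kernel of ∂_k) / (image of ∂_{k+1}):

  H_0: rank C_0 − rank ∂_1 = 4 − 3 = 1, and the invariant factors of ∂_1 are all 1, so H_0 = Z.
  H_1: rank ker ∂_1 − rank ∂_2 = (4 − 3) − 0 = 1, and there is no ∂_2, so H_1 = Z.

H_0 = Z,  H_1 = Z.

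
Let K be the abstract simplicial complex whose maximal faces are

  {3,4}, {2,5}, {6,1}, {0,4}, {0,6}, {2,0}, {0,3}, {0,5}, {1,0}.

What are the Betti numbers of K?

b_0 = 1, b_1 = 3.

We work with the vertex ordering 0 < 1 < 2 < 3 < 4 < 5 < 6. The simplices of K, each written with vertices in increasing order, are:

  0-simplices (7): [0], [1], [2], [3], [4], [5], [6]
  1-simplices (9): [0,1], [0,2], [0,3], [0,4], [0,5], [0,6], [1,6], [2,5], [3,4]

so the chain groups are C_0 ≅ Z^7, C_1 ≅ Z^9.

The boundary map ∂_1: C_1 → C_0 is given by ∂[p,q] = [q] − [p].
The 7×9 boundary matrix has rank 6 and Smith normal form diag(1,1,1,1,1,1).

Now H_k = ker ∂_k / im ∂_{k+1}, so:

  H_0: rank C_0 − rank ∂_1 = 7 − 6 = 1, and the invariant factors of ∂_1 are all 1, so H_0 = Z.
  H_1: rank ker ∂_1 − rank ∂_2 = (9 − 6) − 0 = 3, and there is no ∂_2, so H_1 = Z^3.

Hence the Betti numbers are b_0 = 1, b_1 = 3.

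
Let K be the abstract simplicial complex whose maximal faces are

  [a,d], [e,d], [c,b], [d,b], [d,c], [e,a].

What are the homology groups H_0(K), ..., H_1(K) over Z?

Fix the vertex order a < b < c < d < e and write every simplex with vertices in increasing order. Then dim K = 1 and the simplices of K are:

  0-simplices (5): a, b, c, d, e
  1-simplices (6): ad, ae, bc, bd, cd, de

giving chain groups C_0 ≅ Z^5, C_1 ≅ Z^6.

Boundary ∂_1: C_1 → C_0 is given by ∂[p,q] = [q] − [p]. For instance
  ∂ae = e − a.
This gives a 5×6 integer matrix of rank 4; reducing to Smith normal form yields diagonal entries (1,1,1,1).

Computing H_k = (kernel of ∂_k) / (image of ∂_{k+1}):

  H_0: rank C_0 − rank ∂_1 = 5 − 4 = 1, and the invariant factors of ∂_1 are all 1, so H_0 ≅ Z.
  H_1: rank ker ∂_1 − rank ∂_2 = (6 − 4) − 0 = 2, and there is no ∂_2, so H_1 ≅ Z^2.

H_0 = Z,  H_1 = Z^2.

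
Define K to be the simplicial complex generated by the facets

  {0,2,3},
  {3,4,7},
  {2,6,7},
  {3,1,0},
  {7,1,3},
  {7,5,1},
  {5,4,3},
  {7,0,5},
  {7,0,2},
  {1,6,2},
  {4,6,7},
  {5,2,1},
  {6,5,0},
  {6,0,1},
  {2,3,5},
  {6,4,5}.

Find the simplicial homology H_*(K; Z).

H_0 = Z,  H_1 = Z^2,  H_2 = Z.

Fix the vertex order 0 < 1 < 2 < 3 < 4 < 5 < 6 < 7 and write every simplex with vertices in increasing order. Then dim K = 2 and the simplices of K are:

  0-simplices (8): [0], [1], [2], [3], [4], [5], [6], [7]
  1-simplices (24): (24 of them)
  2-simplices (16): [0,1,3], [0,1,6], [0,2,3], [0,2,7], [0,5,6], [0,5,7], [1,2,5], [1,2,6], [1,3,7], [1,5,7], [2,3,5], [2,6,7], [3,4,5], [3,4,7], [4,5,6], [4,6,7]

Hence C_0 ≅ Z^8, C_1 ≅ Z^24, C_2 ≅ Z^16.

∂_1: C_1 → C_0 is given by ∂[p,q] = [q] − [p].
The resulting 8×24 matrix has rank 7, and its Smith normal form has invariant factors (1,1,1,1,1,1,1).

Boundary ∂_2: C_2 → C_1 sends each 2-simplex [p,q,r] to [q,r] − [p,r] + [p,q]. For instance
  ∂[0,5,7] = [5,7] − [0,7] + [0,5],
  ∂[0,1,3] = [1,3] − [0,3] + [0,1].
The resulting 24×16 matrix has rank 15, and its Smith normal form has invariant factors (1,1,1,1,1,1,1,1,1,1,1,1,1,1,1).

Reading off H_k = ker ∂_k / im ∂_{k+1}:

  H_0: rank C_0 − rank ∂_1 = 8 − 7 = 1, and the invariant factors of ∂_1 are all 1, so H_0 = Z.
  H_1: rank ker ∂_1 − rank ∂_2 = (24 − 7) − 15 = 2, and the invariant factors of ∂_2 are all 1, so H_1 = Z^2.
  H_2: rank ker ∂_2 − rank ∂_3 = (16 − 15) − 0 = 1, and there is no ∂_3, so H_2 = Z.

As a check, the Euler characteristic is 8 − 24 + 16 = 0, which agrees with 1 − 2 + 1 = 0.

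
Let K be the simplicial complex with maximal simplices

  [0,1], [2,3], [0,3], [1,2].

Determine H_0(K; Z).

H_0 = Z.

We work with the vertex ordering 0 < 1 < 2 < 3. The simplices of K, each written with vertices in increasing order, are:

  0-simplices (4): [0], [1], [2], [3]
  1-simplices (4): [0,1], [0,3], [1,2], [2,3]

giving chain groups C_0 ≅ Z^4, C_1 ≅ Z^4.

The boundary map ∂_1: C_1 → C_0 is given by ∂[p,q] = [q] − [p].
As a 4×4 matrix over Z this has rank 3, with invariant factors (1,1,1).

From H_k ≅ ker(∂_k) / im(∂_{k+1}) we obtain:

  H_0: rank C_0 − rank ∂_1 = 4 − 3 = 1, and the invariant factors of ∂_1 are all 1, so H_0 ≅ Z.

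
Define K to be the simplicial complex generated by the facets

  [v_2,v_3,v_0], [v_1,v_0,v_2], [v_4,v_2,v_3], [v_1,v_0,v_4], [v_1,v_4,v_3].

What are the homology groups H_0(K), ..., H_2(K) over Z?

Take the total order v_0 < v_1 < v_2 < v_3 < v_4 on the vertex set. Then K (dimension 2) consists of the simplices:

  0-simplices (5): [v_0], [v_1], [v_2], [v_3], [v_4]
  1-simplices (10): [v_0,v_1], [v_0,v_2], [v_0,v_3], [v_0,v_4], [v_1,v_2], [v_1,v_3], [v_1,v_4], [v_2,v_3], [v_2,v_4], [v_3,v_4]
  2-simplices (5): [v_0,v_1,v_2], [v_0,v_1,v_4], [v_0,v_2,v_3], [v_1,v_3,v_4], [v_2,v_3,v_4]

Hence C_0 ≅ Z^5, C_1 ≅ Z^10, C_2 ≅ Z^5.

The boundary map ∂_1: C_1 → C_0 is given by ∂[p,q] = [q] − [p]. For instance
  ∂[v_1,v_4] = [v_4] − [v_1].
This gives a 5×10 integer matrix of rank 4; reducing to Smith normal form yields diagonal entries (1,1,1,1).

The boundary map ∂_2: C_2 → C_1 maps a triangle to the signed sum of its edges. For instance
  ∂[v_2,v_3,v_4] = [v_3,v_4] − [v_2,v_4] + [v_2,v_3],
  ∂[v_0,v_1,v_2] = [v_1,v_2] − [v_0,v_2] + [v_0,v_1].
The 10×5 boundary matrix has rank 5 and Smith normal form diag(1,1,1,1,1).

Computing H_k = (kernel of ∂_k) / (image of ∂_{k+1}):

  H_0: rank C_0 − rank ∂_1 = 5 − 4 = 1, and the invariant factors of ∂_1 are all 1, so H_0 ≅ Z.
  H_1: rank ker ∂_1 − rank ∂_2 = (10 − 4) − 5 = 1, and the invariant factors of ∂_2 are all 1, so H_1 ≅ Z.
  H_2: rank ker ∂_2 − rank ∂_3 = (5 − 5) − 0 = 0, and there is no ∂_3, so H_2 ≅ 0.

H_0 = Z,  H_1 = Z,  H_2 = 0.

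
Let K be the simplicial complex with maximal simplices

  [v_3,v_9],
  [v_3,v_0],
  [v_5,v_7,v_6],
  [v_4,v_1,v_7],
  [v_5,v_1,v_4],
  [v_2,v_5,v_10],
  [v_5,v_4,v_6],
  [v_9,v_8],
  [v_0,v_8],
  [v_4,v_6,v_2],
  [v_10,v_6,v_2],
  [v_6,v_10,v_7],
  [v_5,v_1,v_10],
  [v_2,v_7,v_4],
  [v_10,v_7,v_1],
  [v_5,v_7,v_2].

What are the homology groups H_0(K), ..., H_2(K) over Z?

H_0 ≅ Z^2,  H_1 ≅ Z ⊕ Z/2,  H_2 = 0.

Take the total order v_0 < v_1 < v_2 < v_3 < v_4 < v_5 < v_6 < v_7 < v_8 < v_9 < v_10 on the vertex set. Then K (dimension 2) consists of the simplices:

  0-simplices (11): [v_0], [v_1], [v_2], [v_3], [v_4], [v_5], [v_6], [v_7], [v_8], [v_9], [v_10]
  1-simplices (22): (22 of them)
  2-simplices (12): (12 of them)

giving chain groups C_0 ≅ Z^11, C_1 ≅ Z^22, C_2 ≅ Z^12.

Boundary ∂_1: C_1 → C_0 sends each edge [p,q] (with p < q) to q − p. For instance
  ∂[v_2,v_7] = [v_7] − [v_2].
This gives a 11×22 integer matrix of rank 9; reducing to Smith normal form yields diagonal entries (1,1,1,1,1,1,1,1,1).

∂_2: C_2 → C_1 sends each 2-simplex [p,q,r] to [q,r] − [p,r] + [p,q]. For instance
  ∂[v_1,v_7,v_10] = [v_7,v_10] − [v_1,v_10] + [v_1,v_7],
  ∂[v_5,v_6,v_7] = [v_6,v_7] − [v_5,v_7] + [v_5,v_6].
The 22×12 boundary matrix has rank 12 and Smith normal form diag(1,1,1,1,1,1,1,1,1,1,1,2).

From H_k ≅ ker(∂_k) / im(∂_{k+1}) we obtain:

  H_0: rank C_0 − rank ∂_1 = 11 − 9 = 2, and the invariant factors of ∂_1 are all 1, so H_0 ≅ Z^2.
  H_1: rank ker ∂_1 − rank ∂_2 = (22 − 9) − 12 = 1, and ∂_2 has invariant factor 2 > 1, so H_1 ≅ Z ⊕ Z/2.
  H_2: rank ker ∂_2 − rank ∂_3 = (12 − 12) − 0 = 0, and there is no ∂_3, so H_2 ≅ 0.

(K is a triangulation of the disjoint union of the real projective plane RP^2 and the circle S^1.)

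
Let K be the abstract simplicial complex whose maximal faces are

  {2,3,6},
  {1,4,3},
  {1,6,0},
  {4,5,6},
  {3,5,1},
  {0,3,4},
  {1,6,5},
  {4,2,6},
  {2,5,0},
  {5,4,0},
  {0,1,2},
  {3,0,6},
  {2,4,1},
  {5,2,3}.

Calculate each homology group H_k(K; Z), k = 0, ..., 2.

K has 7 vertices, 21 edges, 14 triangles.
rank ∂_0 = 0, rank ∂_1 = 6 ⇒ b_0 = 7 − 0 − 6 = 1; all invariant factors of ∂_1 are 1 so no torsion. So H_0 ≅ Z.
rank ∂_1 = 6, rank ∂_2 = 13 ⇒ b_1 = 21 − 6 − 13 = 2; all invariant factors of ∂_2 are 1 so no torsion. So H_1 ≅ Z^2.
rank ∂_2 = 13, rank ∂_3 = 0 ⇒ b_2 = 14 − 13 − 0 = 1. So H_2 ≅ Z.

H_0 ≅ Z,  H_1 ≅ Z^2,  H_2 ≅ Z.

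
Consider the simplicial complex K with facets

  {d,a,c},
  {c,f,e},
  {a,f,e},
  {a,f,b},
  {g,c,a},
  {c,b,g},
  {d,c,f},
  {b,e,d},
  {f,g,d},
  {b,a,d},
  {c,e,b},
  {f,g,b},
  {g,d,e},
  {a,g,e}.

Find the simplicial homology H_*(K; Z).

H_0 ≅ Z,  H_1 ≅ Z^2,  H_2 ≅ Z.

We work with the vertex ordering a < b < c < d < e < f < g. The simplices of K, each written with vertices in increasing order, are:

  0-simplices (7): a, b, c, d, e, f, g
  1-simplices (21): ab, ac, ad, ae, af, ag, bc, bd, be, bf, bg, cd, ce, cf, cg, de, df, dg, ef, eg, fg
  2-simplices (14): abd, abf, acd, acg, aef, aeg, bce, bcg, bde, bfg, cdf, cef, deg, dfg

so the chain groups are C_0 ≅ Z^7, C_1 ≅ Z^21, C_2 ≅ Z^14.

The boundary map ∂_1: C_1 → C_0 maps an edge to its endpoints' difference, ∂[p,q] = q − p.
The resulting 7×21 matrix has rank 6, and its Smith normal form has invariant factors (1,1,1,1,1,1).

Boundary ∂_2: C_2 → C_1 sends each 2-simplex [p,q,r] to [q,r] − [p,r] + [p,q]. For instance
  ∂bfg = fg − bg + bf,
  ∂cef = ef − cf + ce.
The resulting 21×14 matrix has rank 13, and its Smith normal form has invariant factors (1,1,1,1,1,1,1,1,1,1,1,1,1).

From H_k ≅ ker(∂_k) / im(∂_{k+1}) we obtain:

  H_0: rank C_0 − rank ∂_1 = 7 − 6 = 1, and the invariant factors of ∂_1 are all 1, so H_0 ≅ Z.
  H_1: rank ker ∂_1 − rank ∂_2 = (21 − 6) − 13 = 2, and the invariant factors of ∂_2 are all 1, so H_1 ≅ Z^2.
  H_2: rank ker ∂_2 − rank ∂_3 = (14 − 13) − 0 = 1, and there is no ∂_3, so H_2 ≅ Z.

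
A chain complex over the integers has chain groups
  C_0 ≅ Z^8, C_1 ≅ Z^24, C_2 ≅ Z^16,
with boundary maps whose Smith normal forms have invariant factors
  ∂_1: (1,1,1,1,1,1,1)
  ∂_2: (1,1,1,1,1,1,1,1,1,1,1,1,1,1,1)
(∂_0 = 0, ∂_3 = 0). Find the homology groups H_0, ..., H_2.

H_0: b_0 = 8 − 0 − 7 = 1; torsion from ∂_1 factors > 1: none. So H_0 ≅ Z.
H_1: b_1 = 24 − 7 − 15 = 2; torsion from ∂_2 factors > 1: none. So H_1 ≅ Z^2.
H_2: b_2 = 16 − 15 − 0 = 1; torsion from ∂_3 factors > 1: none. So H_2 ≅ Z.

H_0 ≅ Z,  H_1 ≅ Z^2,  H_2 ≅ Z.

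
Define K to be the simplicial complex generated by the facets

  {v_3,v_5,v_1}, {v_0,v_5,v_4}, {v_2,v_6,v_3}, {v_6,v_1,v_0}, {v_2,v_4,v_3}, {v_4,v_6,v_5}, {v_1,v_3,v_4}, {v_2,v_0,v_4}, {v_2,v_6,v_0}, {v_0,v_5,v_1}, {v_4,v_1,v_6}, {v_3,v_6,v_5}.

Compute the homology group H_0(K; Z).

Take the total order v_0 < v_1 < v_2 < v_3 < v_4 < v_5 < v_6 on the vertex set. Then K (dimension 2) consists of the simplices:

  0-simplices (7): [v_0], [v_1], [v_2], [v_3], [v_4], [v_5], [v_6]
  1-simplices (18): (18 of them)
  2-simplices (12): (12 of them)

Hence C_0 ≅ Z^7, C_1 ≅ Z^18, C_2 ≅ Z^12.

∂_1: C_1 → C_0 maps an edge to its endpoints' difference, ∂[p,q] = q − p.
The 7×18 boundary matrix has rank 6 and Smith normal form diag(1,1,1,1,1,1).

Boundary ∂_2: C_2 → C_1 acts by ∂[p,q,r] = [q,r] − [p,r] + [p,q]. For instance
  ∂[v_1,v_4,v_6] = [v_4,v_6] − [v_1,v_6] + [v_1,v_4],
  ∂[v_4,v_5,v_6] = [v_5,v_6] − [v_4,v_6] + [v_4,v_5].
The resulting 18×12 matrix has rank 12, and its Smith normal form has invariant factors (1,1,1,1,1,1,1,1,1,1,1,2).

Computing H_k = (kernel of ∂_k) / (image of ∂_{k+1}):

  H_0: rank C_0 − rank ∂_1 = 7 − 6 = 1, and the invariant factors of ∂_1 are all 1, so H_0 ≅ Z.

H_0 ≅ Z.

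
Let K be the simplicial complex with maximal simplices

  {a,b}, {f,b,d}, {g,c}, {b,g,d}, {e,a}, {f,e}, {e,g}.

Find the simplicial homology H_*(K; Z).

We work with the vertex ordering a < b < c < d < e < f < g. The simplices of K, each written with vertices in increasing order, are:

  0-simplices (7): a, b, c, d, e, f, g
  1-simplices (10): ab, ae, bd, bf, bg, cg, df, dg, ef, eg
  2-simplices (2): bdf, bdg

giving chain groups C_0 ≅ Z^7, C_1 ≅ Z^10, C_2 ≅ Z^2.

Boundary ∂_1: C_1 → C_0 maps an edge to its endpoints' difference, ∂[p,q] = q − p.
The 7×10 boundary matrix has rank 6 and Smith normal form diag(1,1,1,1,1,1).

The boundary map ∂_2: C_2 → C_1 sends each 2-simplex [p,q,r] to [q,r] − [p,r] + [p,q]. For instance
  ∂bdg = dg − bg + bd,
  ∂bdf = df − bf + bd.
The resulting 10×2 matrix has rank 2, and its Smith normal form has invariant factors (1,1).

Computing H_k = (kernel of ∂_k) / (image of ∂_{k+1}):

  H_0: rank C_0 − rank ∂_1 = 7 − 6 = 1, and the invariant factors of ∂_1 are all 1, so H_0 ≅ Z.
  H_1: rank ker ∂_1 − rank ∂_2 = (10 − 6) − 2 = 2, and the invariant factors of ∂_2 are all 1, so H_1 ≅ Z^2.
  H_2: rank ker ∂_2 − rank ∂_3 = (2 − 2) − 0 = 0, and there is no ∂_3, so H_2 ≅ 0.

H_0 = Z,  H_1 = Z^2,  H_2 = 0.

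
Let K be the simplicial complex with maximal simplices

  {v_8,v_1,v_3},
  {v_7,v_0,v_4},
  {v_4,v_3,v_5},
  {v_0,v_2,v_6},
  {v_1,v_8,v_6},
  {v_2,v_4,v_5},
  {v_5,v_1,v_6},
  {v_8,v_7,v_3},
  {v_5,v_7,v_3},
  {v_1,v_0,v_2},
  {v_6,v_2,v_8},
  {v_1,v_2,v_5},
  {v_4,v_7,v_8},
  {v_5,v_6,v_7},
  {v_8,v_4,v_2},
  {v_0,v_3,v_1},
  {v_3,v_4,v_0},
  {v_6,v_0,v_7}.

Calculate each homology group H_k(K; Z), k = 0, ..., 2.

H_0 ≅ Z,  H_1 ≅ Z ⊕ Z/2,  H_2 = 0.

Order the vertices as v_0 < v_1 < v_2 < v_3 < v_4 < v_5 < v_6 < v_7 < v_8. Listing each simplex with vertices in this order, K has dimension 2 with simplices:

  0-simplices (9): [v_0], [v_1], [v_2], [v_3], [v_4], [v_5], [v_6], [v_7], [v_8]
  1-simplices (27): (27 of them)
  2-simplices (18): (18 of them)

giving chain groups C_0 ≅ Z^9, C_1 ≅ Z^27, C_2 ≅ Z^18.

Boundary ∂_1: C_1 → C_0 sends each edge [p,q] (with p < q) to q − p. For instance
  ∂[v_4,v_5] = [v_5] − [v_4].
The resulting 9×27 matrix has rank 8, and its Smith normal form has invariant factors (1,1,1,1,1,1,1,1).

∂_2: C_2 → C_1 sends each 2-simplex [p,q,r] to [q,r] − [p,r] + [p,q]. For instance
  ∂[v_2,v_4,v_5] = [v_4,v_5] − [v_2,v_5] + [v_2,v_4],
  ∂[v_1,v_6,v_8] = [v_6,v_8] − [v_1,v_8] + [v_1,v_6].
The 27×18 boundary matrix has rank 18 and Smith normal form diag(1,1,1,1,1,1,1,1,1,1,1,1,1,1,1,1,1,2).

Reading off H_k = ker ∂_k / im ∂_{k+1}:

  H_0: rank C_0 − rank ∂_1 = 9 − 8 = 1, and the invariant factors of ∂_1 are all 1, so H_0 ≅ Z.
  H_1: rank ker ∂_1 − rank ∂_2 = (27 − 8) − 18 = 1, and ∂_2 has invariant factor 2 > 1, so H_1 ≅ Z ⊕ Z/2.
  H_2: rank ker ∂_2 − rank ∂_3 = (18 − 18) − 0 = 0, and there is no ∂_3, so H_2 ≅ 0.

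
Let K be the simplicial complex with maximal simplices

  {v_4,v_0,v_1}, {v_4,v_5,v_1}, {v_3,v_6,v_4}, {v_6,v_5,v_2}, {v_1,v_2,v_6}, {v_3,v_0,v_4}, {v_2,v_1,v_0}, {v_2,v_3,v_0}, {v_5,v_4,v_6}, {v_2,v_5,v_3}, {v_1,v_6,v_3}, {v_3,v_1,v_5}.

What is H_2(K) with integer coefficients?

Fix the vertex order v_0 < v_1 < v_2 < v_3 < v_4 < v_5 < v_6 and write every simplex with vertices in increasing order. Then dim K = 2 and the simplices of K are:

  0-simplices (7): [v_0], [v_1], [v_2], [v_3], [v_4], [v_5], [v_6]
  1-simplices (18): (18 of them)
  2-simplices (12): (12 of them)

Hence C_0 ≅ Z^7, C_1 ≅ Z^18, C_2 ≅ Z^12.

The boundary map ∂_1: C_1 → C_0 sends each edge [p,q] (with p < q) to q − p.
The resulting 7×18 matrix has rank 6, and its Smith normal form has invariant factors (1,1,1,1,1,1).

The boundary map ∂_2: C_2 → C_1 sends each 2-simplex [p,q,r] to [q,r] − [p,r] + [p,q]. For instance
  ∂[v_0,v_2,v_3] = [v_2,v_3] − [v_0,v_3] + [v_0,v_2],
  ∂[v_1,v_4,v_5] = [v_4,v_5] − [v_1,v_5] + [v_1,v_4].
The 18×12 boundary matrix has rank 12 and Smith normal form diag(1,1,1,1,1,1,1,1,1,1,1,2).

Computing H_k = (kernel of ∂_k) / (image of ∂_{k+1}):

  H_2: rank ker ∂_2 − rank ∂_3 = (12 − 12) − 0 = 0, and there is no ∂_3, so H_2 = 0.

(K is a triangulation of the real projective plane RP^2.)

H_2 = 0.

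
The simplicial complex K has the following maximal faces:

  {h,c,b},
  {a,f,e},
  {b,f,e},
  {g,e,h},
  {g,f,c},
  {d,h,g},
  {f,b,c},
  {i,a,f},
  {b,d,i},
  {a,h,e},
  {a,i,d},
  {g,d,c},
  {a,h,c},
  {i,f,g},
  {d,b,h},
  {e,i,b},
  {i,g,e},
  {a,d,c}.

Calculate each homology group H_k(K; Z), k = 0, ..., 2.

H_0 ≅ Z,  H_1 ≅ Z ⊕ Z/2Z,  H_2 = 0.

Take the total order a < b < c < d < e < f < g < h < i on the vertex set. Then K (dimension 2) consists of the simplices:

  0-simplices (9): a, b, c, d, e, f, g, h, i
  1-simplices (27): ac, ad, ae, af, ah, ai, bc, bd, be, bf, bh, bi, cd, cf, cg, ch, dg, dh, di, ef, eg, eh, ei, fg, fi, gh, gi
  2-simplices (18): acd, ach, adi, aef, aeh, afi, bcf, bch, bdh, bdi, bef, bei, cdg, cfg, dgh, egh, egi, fgi

giving chain groups C_0 ≅ Z^9, C_1 ≅ Z^27, C_2 ≅ Z^18.

Boundary ∂_1: C_1 → C_0 sends each edge [p,q] (with p < q) to q − p. For instance
  ∂af = f − a.
This gives a 9×27 integer matrix of rank 8; reducing to Smith normal form yields diagonal entries (1,1,1,1,1,1,1,1).

The boundary map ∂_2: C_2 → C_1 sends each 2-simplex [p,q,r] to [q,r] − [p,r] + [p,q]. For instance
  ∂bch = ch − bh + bc,
  ∂cdg = dg − cg + cd.
The resulting 27×18 matrix has rank 18, and its Smith normal form has invariant factors (1,1,1,1,1,1,1,1,1,1,1,1,1,1,1,1,1,2).

Reading off H_k = ker ∂_k / im ∂_{k+1}:

  H_0: rank C_0 − rank ∂_1 = 9 − 8 = 1, and the invariant factors of ∂_1 are all 1, so H_0 ≅ Z.
  H_1: rank ker ∂_1 − rank ∂_2 = (27 − 8) − 18 = 1, and ∂_2 has invariant factor 2 > 1, so H_1 ≅ Z ⊕ Z/2Z.
  H_2: rank ker ∂_2 − rank ∂_3 = (18 − 18) − 0 = 0, and there is no ∂_3, so H_2 ≅ 0.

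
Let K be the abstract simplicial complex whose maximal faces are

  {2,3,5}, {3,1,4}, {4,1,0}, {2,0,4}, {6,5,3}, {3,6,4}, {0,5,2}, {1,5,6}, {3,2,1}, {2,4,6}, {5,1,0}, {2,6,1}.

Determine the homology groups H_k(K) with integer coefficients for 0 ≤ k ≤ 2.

H_0 = Z,  H_1 = Z/2Z,  H_2 = 0.

Fix the vertex order 0 < 1 < 2 < 3 < 4 < 5 < 6 and write every simplex with vertices in increasing order. Then dim K = 2 and the simplices of K are:

  0-simplices (7): [0], [1], [2], [3], [4], [5], [6]
  1-simplices (18): [0,1], [0,2], [0,4], [0,5], [1,2], [1,3], [1,4], [1,5], [1,6], [2,3], [2,4], [2,5], [2,6], [3,4], [3,5], [3,6], [4,6], [5,6]
  2-simplices (12): [0,1,4], [0,1,5], [0,2,4], [0,2,5], [1,2,3], [1,2,6], [1,3,4], [1,5,6], [2,3,5], [2,4,6], [3,4,6], [3,5,6]

Hence C_0 ≅ Z^7, C_1 ≅ Z^18, C_2 ≅ Z^12.

∂_1: C_1 → C_0 maps an edge to its endpoints' difference, ∂[p,q] = q − p. For instance
  ∂[0,1] = [1] − [0].
The 7×18 boundary matrix has rank 6 and Smith normal form diag(1,1,1,1,1,1).

Boundary ∂_2: C_2 → C_1 sends each 2-simplex [p,q,r] to [q,r] − [p,r] + [p,q]. For instance
  ∂[2,3,5] = [3,5] − [2,5] + [2,3],
  ∂[1,3,4] = [3,4] − [1,4] + [1,3].
This gives a 18×12 integer matrix of rank 12; reducing to Smith normal form yields diagonal entries (1,1,1,1,1,1,1,1,1,1,1,2).

Now H_k = ker ∂_k / im ∂_{k+1}, so:

  H_0: rank C_0 − rank ∂_1 = 7 − 6 = 1, and the invariant factors of ∂_1 are all 1, so H_0 ≅ Z.
  H_1: rank ker ∂_1 − rank ∂_2 = (18 − 6) − 12 = 0, and ∂_2 has invariant factor 2 > 1, so H_1 ≅ Z/2Z.
  H_2: rank ker ∂_2 − rank ∂_3 = (12 − 12) − 0 = 0, and there is no ∂_3, so H_2 ≅ 0.

As a check, the Euler characteristic is 7 − 18 + 12 = 1, which agrees with 1 − 0 + 0 = 1.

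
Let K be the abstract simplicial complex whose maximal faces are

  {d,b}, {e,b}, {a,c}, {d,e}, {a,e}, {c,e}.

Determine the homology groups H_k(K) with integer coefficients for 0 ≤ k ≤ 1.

H_0 = Z,  H_1 = Z^2.

K has 5 vertices, 6 edges.
rank ∂_0 = 0, rank ∂_1 = 4 ⇒ b_0 = 5 − 0 − 4 = 1; all invariant factors of ∂_1 are 1 so no torsion. So H_0 = Z.
rank ∂_1 = 4, rank ∂_2 = 0 ⇒ b_1 = 6 − 4 − 0 = 2. So H_1 = Z^2.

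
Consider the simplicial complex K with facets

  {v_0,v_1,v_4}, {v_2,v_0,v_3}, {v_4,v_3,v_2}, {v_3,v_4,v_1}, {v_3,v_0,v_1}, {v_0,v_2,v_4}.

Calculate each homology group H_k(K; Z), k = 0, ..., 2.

Fix the vertex order v_0 < v_1 < v_2 < v_3 < v_4 and write every simplex with vertices in increasing order. Then dim K = 2 and the simplices of K are:

  0-simplices (5): [v_0], [v_1], [v_2], [v_3], [v_4]
  1-simplices (9): [v_0,v_1], [v_0,v_2], [v_0,v_3], [v_0,v_4], [v_1,v_3], [v_1,v_4], [v_2,v_3], [v_2,v_4], [v_3,v_4]
  2-simplices (6): [v_0,v_1,v_3], [v_0,v_1,v_4], [v_0,v_2,v_3], [v_0,v_2,v_4], [v_1,v_3,v_4], [v_2,v_3,v_4]

Hence C_0 ≅ Z^5, C_1 ≅ Z^9, C_2 ≅ Z^6.

Boundary ∂_1: C_1 → C_0 is given by ∂[p,q] = [q] − [p].
The resulting 5×9 matrix has rank 4, and its Smith normal form has invariant factors (1,1,1,1).

∂_2: C_2 → C_1 acts by ∂[p,q,r] = [q,r] − [p,r] + [p,q]. For instance
  ∂[v_0,v_1,v_4] = [v_1,v_4] − [v_0,v_4] + [v_0,v_1],
  ∂[v_0,v_2,v_3] = [v_2,v_3] − [v_0,v_3] + [v_0,v_2].
This gives a 9×6 integer matrix of rank 5; reducing to Smith normal form yields diagonal entries (1,1,1,1,1).

Now H_k = ker ∂_k / im ∂_{k+1}, so:

  H_0: rank C_0 − rank ∂_1 = 5 − 4 = 1, and the invariant factors of ∂_1 are all 1, so H_0 = Z.
  H_1: rank ker ∂_1 − rank ∂_2 = (9 − 4) − 5 = 0, and the invariant factors of ∂_2 are all 1, so H_1 = 0.
  H_2: rank ker ∂_2 − rank ∂_3 = (6 − 5) − 0 = 1, and there is no ∂_3, so H_2 = Z.

H_0 ≅ Z,  H_1 = 0,  H_2 ≅ Z.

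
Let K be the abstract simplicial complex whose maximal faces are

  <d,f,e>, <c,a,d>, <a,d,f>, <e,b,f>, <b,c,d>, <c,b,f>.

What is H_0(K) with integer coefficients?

We work with the vertex ordering a < b < c < d < e < f. The simplices of K, each written with vertices in increasing order, are:

  0-simplices (6): a, b, c, d, e, f
  1-simplices (12): ac, ad, af, bc, bd, be, bf, cd, cf, de, df, ef
  2-simplices (6): acd, adf, bcd, bcf, bef, def

giving chain groups C_0 ≅ Z^6, C_1 ≅ Z^12, C_2 ≅ Z^6.

The boundary map ∂_1: C_1 → C_0 maps an edge to its endpoints' difference, ∂[p,q] = q − p. For instance
  ∂cf = f − c.
As a 6×12 matrix over Z this has rank 5, with invariant factors (1,1,1,1,1).

Boundary ∂_2: C_2 → C_1 acts by ∂[p,q,r] = [q,r] − [p,r] + [p,q]. For instance
  ∂bef = ef − bf + be,
  ∂bcf = cf − bf + bc.
This gives a 12×6 integer matrix of rank 6; reducing to Smith normal form yields diagonal entries (1,1,1,1,1,1).

Computing H_k = (kernel of ∂_k) / (image of ∂_{k+1}):

  H_0: rank C_0 − rank ∂_1 = 6 − 5 = 1, and the invariant factors of ∂_1 are all 1, so H_0 = Z.

H_0 = Z.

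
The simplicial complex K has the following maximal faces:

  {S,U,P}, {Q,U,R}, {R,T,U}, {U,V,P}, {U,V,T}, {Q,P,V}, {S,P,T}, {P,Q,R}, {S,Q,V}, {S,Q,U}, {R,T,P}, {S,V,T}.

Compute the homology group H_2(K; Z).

H_2 = 0.

Take the total order P < Q < R < S < T < U < V on the vertex set. Then K (dimension 2) consists of the simplices:

  0-simplices (7): P, Q, R, S, T, U, V
  1-simplices (18): PQ, PR, PS, PT, PU, PV, QR, QS, QU, QV, RT, RU, ST, SU, SV, TU, TV, UV
  2-simplices (12): PQR, PQV, PRT, PST, PSU, PUV, QRU, QSU, QSV, RTU, STV, TUV

Hence C_0 ≅ Z^7, C_1 ≅ Z^18, C_2 ≅ Z^12.

∂_1: C_1 → C_0 is given by ∂[p,q] = [q] − [p]. For instance
  ∂PT = T − P.
The resulting 7×18 matrix has rank 6, and its Smith normal form has invariant factors (1,1,1,1,1,1).

Boundary ∂_2: C_2 → C_1 maps a triangle to the signed sum of its edges. For instance
  ∂STV = TV − SV + ST,
  ∂QSV = SV − QV + QS.
The 18×12 boundary matrix has rank 12 and Smith normal form diag(1,1,1,1,1,1,1,1,1,1,1,2).

Now H_k = ker ∂_k / im ∂_{k+1}, so:

  H_2: rank ker ∂_2 − rank ∂_3 = (12 − 12) − 0 = 0, and there is no ∂_3, so H_2 ≅ 0.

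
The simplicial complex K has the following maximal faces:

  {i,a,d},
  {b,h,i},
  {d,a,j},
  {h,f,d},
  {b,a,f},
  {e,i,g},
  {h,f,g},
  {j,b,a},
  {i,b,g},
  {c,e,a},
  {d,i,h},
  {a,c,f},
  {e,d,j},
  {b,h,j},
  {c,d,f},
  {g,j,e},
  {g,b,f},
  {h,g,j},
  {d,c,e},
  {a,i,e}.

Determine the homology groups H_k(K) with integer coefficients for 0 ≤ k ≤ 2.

We work with the vertex ordering a < b < c < d < e < f < g < h < i < j. The simplices of K, each written with vertices in increasing order, are:

  0-simplices (10): a, b, c, d, e, f, g, h, i, j
  1-simplices (30): ab, ac, ad, ae, af, ai, aj, bf, bg, bh, bi, bj, cd, ce, cf, de, df, dh, di, dj, eg, ei, ej, fg, fh, gh, gi, gj, hi, hj
  2-simplices (20): abf, abj, ace, acf, adi, adj, aei, bfg, bgi, bhi, bhj, cde, cdf, dej, dfh, dhi, egi, egj, fgh, ghj

Hence C_0 ≅ Z^10, C_1 ≅ Z^30, C_2 ≅ Z^20.

Boundary ∂_1: C_1 → C_0 is given by ∂[p,q] = [q] − [p].
This gives a 10×30 integer matrix of rank 9; reducing to Smith normal form yields diagonal entries (1,1,1,1,1,1,1,1,1).

∂_2: C_2 → C_1 acts by ∂[p,q,r] = [q,r] − [p,r] + [p,q]. For instance
  ∂dhi = hi − di + dh,
  ∂dej = ej − dj + de.
This gives a 30×20 integer matrix of rank 20; reducing to Smith normal form yields diagonal entries (1,1,1,1,1,1,1,1,1,1,1,1,1,1,1,1,1,1,1,2).

Computing H_k = (kernel of ∂_k) / (image of ∂_{k+1}):

  H_0: rank C_0 − rank ∂_1 = 10 − 9 = 1, and the invariant factors of ∂_1 are all 1, so H_0 = Z.
  H_1: rank ker ∂_1 − rank ∂_2 = (30 − 9) − 20 = 1, and ∂_2 has invariant factor 2 > 1, so H_1 = Z ⊕ Z/2Z.
  H_2: rank ker ∂_2 − rank ∂_3 = (20 − 20) − 0 = 0, and there is no ∂_3, so H_2 = 0.

As a check, the Euler characteristic is 10 − 30 + 20 = 0, which agrees with 1 − 1 + 0 = 0.
(K is a triangulation of the Klein bottle.)

H_0 = Z,  H_1 = Z ⊕ Z/2Z,  H_2 = 0.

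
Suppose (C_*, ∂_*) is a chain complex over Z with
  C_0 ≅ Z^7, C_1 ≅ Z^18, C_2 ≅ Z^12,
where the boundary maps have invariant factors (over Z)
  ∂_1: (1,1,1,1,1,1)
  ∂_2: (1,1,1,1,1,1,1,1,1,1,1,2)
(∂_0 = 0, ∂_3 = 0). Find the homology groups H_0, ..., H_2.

H_0 = Z,  H_1 = Z_2,  H_2 = 0.

H_0: b_0 = 7 − 0 − 6 = 1; torsion from ∂_1 factors > 1: none. So H_0 = Z.
H_1: b_1 = 18 − 6 − 12 = 0; torsion from ∂_2 factors > 1: [2]. So H_1 = Z_2.
H_2: b_2 = 12 − 12 − 0 = 0; torsion from ∂_3 factors > 1: none. So H_2 = 0.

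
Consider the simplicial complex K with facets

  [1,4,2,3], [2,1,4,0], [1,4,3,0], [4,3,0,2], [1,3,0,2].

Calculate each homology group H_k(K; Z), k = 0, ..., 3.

We work with the vertex ordering 0 < 1 < 2 < 3 < 4. The simplices of K, each written with vertices in increasing order, are:

  0-simplices (5): [0], [1], [2], [3], [4]
  1-simplices (10): [0,1], [0,2], [0,3], [0,4], [1,2], [1,3], [1,4], [2,3], [2,4], [3,4]
  2-simplices (10): [0,1,2], [0,1,3], [0,1,4], [0,2,3], [0,2,4], [0,3,4], [1,2,3], [1,2,4], [1,3,4], [2,3,4]
  3-simplices (5): [0,1,2,3], [0,1,2,4], [0,1,3,4], [0,2,3,4], [1,2,3,4]

giving chain groups C_0 ≅ Z^5, C_1 ≅ Z^10, C_2 ≅ Z^10, C_3 ≅ Z^5.

Boundary ∂_1: C_1 → C_0 sends each edge [p,q] (with p < q) to q − p.
The 5×10 boundary matrix has rank 4 and Smith normal form diag(1,1,1,1).

Boundary ∂_2: C_2 → C_1 sends each 2-simplex [p,q,r] to [q,r] − [p,r] + [p,q]. For instance
  ∂[0,2,4] = [2,4] − [0,4] + [0,2],
  ∂[2,3,4] = [3,4] − [2,4] + [2,3].
The resulting 10×10 matrix has rank 6, and its Smith normal form has invariant factors (1,1,1,1,1,1).

∂_3: C_3 → C_2 sends each 3-simplex σ to the alternating sum Σ_i (−1)^i (σ with its i-th vertex removed). For instance
  ∂[0,2,3,4] = [2,3,4] − [0,3,4] + [0,2,4] − [0,2,3],
  ∂[0,1,2,3] = [1,2,3] − [0,2,3] + [0,1,3] − [0,1,2].
The resulting 10×5 matrix has rank 4, and its Smith normal form has invariant factors (1,1,1,1).

Now H_k = ker ∂_k / im ∂_{k+1}, so:

  H_0: rank C_0 − rank ∂_1 = 5 − 4 = 1, and the invariant factors of ∂_1 are all 1, so H_0 = Z.
  H_1: rank ker ∂_1 − rank ∂_2 = (10 − 4) − 6 = 0, and the invariant factors of ∂_2 are all 1, so H_1 = 0.
  H_2: rank ker ∂_2 − rank ∂_3 = (10 − 6) − 4 = 0, and the invariant factors of ∂_3 are all 1, so H_2 = 0.
  H_3: rank ker ∂_3 − rank ∂_4 = (5 − 4) − 0 = 1, and there is no ∂_4, so H_3 = Z.

H_0 = Z,  H_1 = 0,  H_2 = 0,  H_3 = Z.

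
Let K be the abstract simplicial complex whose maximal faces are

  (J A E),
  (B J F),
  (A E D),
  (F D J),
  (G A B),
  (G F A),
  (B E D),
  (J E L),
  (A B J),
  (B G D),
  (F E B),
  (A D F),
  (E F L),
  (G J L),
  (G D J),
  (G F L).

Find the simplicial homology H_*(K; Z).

H_0 = Z,  H_1 = Z^2,  H_2 = Z.

Order the vertices as A < B < D < E < F < G < J < L. Listing each simplex with vertices in this order, K has dimension 2 with simplices:

  0-simplices (8): A, B, D, E, F, G, J, L
  1-simplices (24): AB, AD, AE, AF, AG, AJ, BD, BE, BF, BG, BJ, DE, DF, DG, DJ, EF, EJ, EL, FG, FJ, FL, GJ, GL, JL
  2-simplices (16): ABG, ABJ, ADE, ADF, AEJ, AFG, BDE, BDG, BEF, BFJ, DFJ, DGJ, EFL, EJL, FGL, GJL

giving chain groups C_0 ≅ Z^8, C_1 ≅ Z^24, C_2 ≅ Z^16.

Boundary ∂_1: C_1 → C_0 sends each edge [p,q] (with p < q) to q − p.
This gives a 8×24 integer matrix of rank 7; reducing to Smith normal form yields diagonal entries (1,1,1,1,1,1,1).

The boundary map ∂_2: C_2 → C_1 sends each 2-simplex [p,q,r] to [q,r] − [p,r] + [p,q]. For instance
  ∂ADF = DF − AF + AD,
  ∂BEF = EF − BF + BE.
The resulting 24×16 matrix has rank 15, and its Smith normal form has invariant factors (1,1,1,1,1,1,1,1,1,1,1,1,1,1,1).

From H_k ≅ ker(∂_k) / im(∂_{k+1}) we obtain:

  H_0: rank C_0 − rank ∂_1 = 8 − 7 = 1, and the invariant factors of ∂_1 are all 1, so H_0 = Z.
  H_1: rank ker ∂_1 − rank ∂_2 = (24 − 7) − 15 = 2, and the invariant factors of ∂_2 are all 1, so H_1 = Z^2.
  H_2: rank ker ∂_2 − rank ∂_3 = (16 − 15) − 0 = 1, and there is no ∂_3, so H_2 = Z.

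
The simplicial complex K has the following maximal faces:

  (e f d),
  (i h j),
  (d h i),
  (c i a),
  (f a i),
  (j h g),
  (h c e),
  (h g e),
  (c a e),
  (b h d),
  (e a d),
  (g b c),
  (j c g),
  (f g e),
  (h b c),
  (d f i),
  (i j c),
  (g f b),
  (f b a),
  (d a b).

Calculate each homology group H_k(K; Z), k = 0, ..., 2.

Take the total order a < b < c < d < e < f < g < h < i < j on the vertex set. Then K (dimension 2) consists of the simplices:

  0-simplices (10): a, b, c, d, e, f, g, h, i, j
  1-simplices (30): ab, ac, ad, ae, af, ai, bc, bd, bf, bg, bh, ce, cg, ch, ci, cj, de, df, dh, di, ef, eg, eh, fg, fi, gh, gj, hi, hj, ij
  2-simplices (20): abd, abf, ace, aci, ade, afi, bcg, bch, bdh, bfg, ceh, cgj, cij, def, dfi, dhi, efg, egh, ghj, hij

so the chain groups are C_0 ≅ Z^10, C_1 ≅ Z^30, C_2 ≅ Z^20.

∂_1: C_1 → C_0 is given by ∂[p,q] = [q] − [p].
The 10×30 boundary matrix has rank 9 and Smith normal form diag(1,1,1,1,1,1,1,1,1).

∂_2: C_2 → C_1 maps a triangle to the signed sum of its edges. For instance
  ∂abd = bd − ad + ab,
  ∂efg = fg − eg + ef.
As a 30×20 matrix over Z this has rank 20, with invariant factors (1,1,1,1,1,1,1,1,1,1,1,1,1,1,1,1,1,1,1,2).

From H_k ≅ ker(∂_k) / im(∂_{k+1}) we obtain:

  H_0: rank C_0 − rank ∂_1 = 10 − 9 = 1, and the invariant factors of ∂_1 are all 1, so H_0 ≅ Z.
  H_1: rank ker ∂_1 − rank ∂_2 = (30 − 9) − 20 = 1, and ∂_2 has invariant factor 2 > 1, so H_1 ≅ Z ⊕ Z/2.
  H_2: rank ker ∂_2 − rank ∂_3 = (20 − 20) − 0 = 0, and there is no ∂_3, so H_2 ≅ 0.

(K is a triangulation of the Klein bottle.)

H_0 ≅ Z,  H_1 ≅ Z ⊕ Z/2,  H_2 = 0.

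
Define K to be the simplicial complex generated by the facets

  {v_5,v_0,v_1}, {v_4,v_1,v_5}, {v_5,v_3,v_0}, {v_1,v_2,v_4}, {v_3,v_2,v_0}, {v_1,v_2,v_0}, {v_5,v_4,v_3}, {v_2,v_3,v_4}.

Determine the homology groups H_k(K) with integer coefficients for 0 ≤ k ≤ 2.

H_0 ≅ Z,  H_1 = 0,  H_2 ≅ Z.

We work with the vertex ordering v_0 < v_1 < v_2 < v_3 < v_4 < v_5. The simplices of K, each written with vertices in increasing order, are:

  0-simplices (6): [v_0], [v_1], [v_2], [v_3], [v_4], [v_5]
  1-simplices (12): [v_0,v_1], [v_0,v_2], [v_0,v_3], [v_0,v_5], [v_1,v_2], [v_1,v_4], [v_1,v_5], [v_2,v_3], [v_2,v_4], [v_3,v_4], [v_3,v_5], [v_4,v_5]
  2-simplices (8): [v_0,v_1,v_2], [v_0,v_1,v_5], [v_0,v_2,v_3], [v_0,v_3,v_5], [v_1,v_2,v_4], [v_1,v_4,v_5], [v_2,v_3,v_4], [v_3,v_4,v_5]

Hence C_0 ≅ Z^6, C_1 ≅ Z^12, C_2 ≅ Z^8.

∂_1: C_1 → C_0 maps an edge to its endpoints' difference, ∂[p,q] = q − p.
The resulting 6×12 matrix has rank 5, and its Smith normal form has invariant factors (1,1,1,1,1).

Boundary ∂_2: C_2 → C_1 maps a triangle to the signed sum of its edges. For instance
  ∂[v_0,v_3,v_5] = [v_3,v_5] − [v_0,v_5] + [v_0,v_3],
  ∂[v_1,v_2,v_4] = [v_2,v_4] − [v_1,v_4] + [v_1,v_2].
The resulting 12×8 matrix has rank 7, and its Smith normal form has invariant factors (1,1,1,1,1,1,1).

Now H_k = ker ∂_k / im ∂_{k+1}, so:

  H_0: rank C_0 − rank ∂_1 = 6 − 5 = 1, and the invariant factors of ∂_1 are all 1, so H_0 ≅ Z.
  H_1: rank ker ∂_1 − rank ∂_2 = (12 − 5) − 7 = 0, and the invariant factors of ∂_2 are all 1, so H_1 ≅ 0.
  H_2: rank ker ∂_2 − rank ∂_3 = (8 − 7) − 0 = 1, and there is no ∂_3, so H_2 ≅ Z.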